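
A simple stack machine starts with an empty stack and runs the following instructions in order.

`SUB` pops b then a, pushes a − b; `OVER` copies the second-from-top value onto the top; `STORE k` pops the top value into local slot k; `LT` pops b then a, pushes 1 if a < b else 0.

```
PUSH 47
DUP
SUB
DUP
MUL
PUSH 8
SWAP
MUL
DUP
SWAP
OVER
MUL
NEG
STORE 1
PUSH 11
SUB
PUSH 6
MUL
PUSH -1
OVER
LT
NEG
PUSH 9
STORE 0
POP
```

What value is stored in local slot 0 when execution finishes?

PUSH 47 → 47
DUP     → 47 47
SUB     → 0
DUP     → 0 0
MUL     → 0
PUSH 8  → 0 8
SWAP    → 8 0
MUL     → 0
DUP     → 0 0
SWAP    → 0 0
OVER    → 0 0 0
MUL     → 0 0
NEG     → 0 0
STORE 1 → 0
PUSH 11 → 0 11
SUB     → -11
PUSH 6  → -11 6
MUL     → -66
PUSH -1 → -66 -1
OVER    → -66 -1 -66
LT      → -66 0
NEG     → -66 0
PUSH 9  → -66 0 9
STORE 0 → -66 0
POP     → -66

9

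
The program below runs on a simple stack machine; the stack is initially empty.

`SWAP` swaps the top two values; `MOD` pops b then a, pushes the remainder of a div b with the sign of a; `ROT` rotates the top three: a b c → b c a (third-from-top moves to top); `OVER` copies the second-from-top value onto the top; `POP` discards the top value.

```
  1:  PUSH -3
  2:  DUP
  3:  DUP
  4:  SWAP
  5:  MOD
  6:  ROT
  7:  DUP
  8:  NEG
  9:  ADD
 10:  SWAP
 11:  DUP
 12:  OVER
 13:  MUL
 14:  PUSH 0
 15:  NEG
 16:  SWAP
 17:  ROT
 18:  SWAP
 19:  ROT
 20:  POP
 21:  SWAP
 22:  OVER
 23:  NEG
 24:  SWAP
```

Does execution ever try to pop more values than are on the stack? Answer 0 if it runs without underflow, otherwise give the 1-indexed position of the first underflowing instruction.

6

PUSH -3 -> -3
DUP     -> -3 -3
DUP     -> -3 -3 -3
SWAP    -> -3 -3 -3
MOD     -> -3 0
ROT  — needs 3 operands, stack has 2 → underflow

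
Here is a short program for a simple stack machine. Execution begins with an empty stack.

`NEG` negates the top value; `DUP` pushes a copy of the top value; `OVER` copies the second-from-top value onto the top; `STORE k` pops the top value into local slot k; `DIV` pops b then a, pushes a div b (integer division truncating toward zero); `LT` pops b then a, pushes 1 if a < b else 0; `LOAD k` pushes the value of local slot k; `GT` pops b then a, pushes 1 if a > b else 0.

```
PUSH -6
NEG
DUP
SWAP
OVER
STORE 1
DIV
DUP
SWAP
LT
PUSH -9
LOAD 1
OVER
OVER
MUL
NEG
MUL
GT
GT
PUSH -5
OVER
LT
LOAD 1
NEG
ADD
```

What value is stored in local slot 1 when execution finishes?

PUSH -6 → -6
NEG     → 6
DUP     → 6 6
SWAP    → 6 6
OVER    → 6 6 6
STORE 1 → 6 6
DIV     → 1
DUP     → 1 1
SWAP    → 1 1
LT      → 0
PUSH -9 → 0 -9
LOAD 1  → 0 -9 6
OVER    → 0 -9 6 -9
OVER    → 0 -9 6 -9 6
MUL     → 0 -9 6 -54
NEG     → 0 -9 6 54
MUL     → 0 -9 324
GT      → 0 0
GT      → 0
PUSH -5 → 0 -5
OVER    → 0 -5 0
LT      → 0 1
LOAD 1  → 0 1 6
NEG     → 0 1 -6
ADD     → 0 -5

6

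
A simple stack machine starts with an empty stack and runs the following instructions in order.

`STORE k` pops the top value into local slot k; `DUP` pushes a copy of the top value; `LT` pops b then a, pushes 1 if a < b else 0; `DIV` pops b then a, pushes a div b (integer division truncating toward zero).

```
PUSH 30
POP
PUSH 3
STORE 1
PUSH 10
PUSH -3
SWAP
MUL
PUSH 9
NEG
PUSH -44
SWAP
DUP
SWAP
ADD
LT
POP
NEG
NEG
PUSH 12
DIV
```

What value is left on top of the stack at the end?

-2

PUSH 30  → 30
POP      → (empty)
PUSH 3   → 3
STORE 1  → (empty)
PUSH 10  → 10
PUSH -3  → 10 -3
SWAP     → -3 10
MUL      → -30
PUSH 9   → -30 9
NEG      → -30 -9
PUSH -44 → -30 -9 -44
SWAP     → -30 -44 -9
DUP      → -30 -44 -9 -9
SWAP     → -30 -44 -9 -9
ADD      → -30 -44 -18
LT       → -30 1
POP      → -30
NEG      → 30
NEG      → -30
PUSH 12  → -30 12
DIV      → -2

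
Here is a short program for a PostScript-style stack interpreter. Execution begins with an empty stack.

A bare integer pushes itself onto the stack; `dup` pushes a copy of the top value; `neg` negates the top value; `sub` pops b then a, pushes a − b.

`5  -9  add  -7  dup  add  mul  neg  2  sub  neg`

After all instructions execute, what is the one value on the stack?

5   → [5]
-9  → [5, -9]
add → [-4]
-7  → [-4, -7]
dup → [-4, -7, -7]
add → [-4, -14]
mul → [56]
neg → [-56]
2   → [-56, 2]
sub → [-58]
neg → [58]

58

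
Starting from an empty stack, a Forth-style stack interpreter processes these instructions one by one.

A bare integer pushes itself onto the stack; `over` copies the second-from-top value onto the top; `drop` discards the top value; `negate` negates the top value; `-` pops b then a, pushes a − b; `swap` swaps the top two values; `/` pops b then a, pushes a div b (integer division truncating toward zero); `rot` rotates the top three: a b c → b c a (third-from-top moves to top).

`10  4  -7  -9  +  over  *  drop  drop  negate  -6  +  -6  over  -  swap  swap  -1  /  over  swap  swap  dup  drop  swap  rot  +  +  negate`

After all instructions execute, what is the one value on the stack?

42

10     : 10
4      : 10 4
-7     : 10 4 -7
-9     : 10 4 -7 -9
+      : 10 4 -16
over   : 10 4 -16 4
*      : 10 4 -64
drop   : 10 4
drop   : 10
negate : -10
-6     : -10 -6
+      : -16
-6     : -16 -6
over   : -16 -6 -16
-      : -16 10
swap   : 10 -16
swap   : -16 10
-1     : -16 10 -1
/      : -16 -10
over   : -16 -10 -16
swap   : -16 -16 -10
swap   : -16 -10 -16
dup    : -16 -10 -16 -16
drop   : -16 -10 -16
swap   : -16 -16 -10
rot    : -16 -10 -16
+      : -16 -26
+      : -42
negate : 42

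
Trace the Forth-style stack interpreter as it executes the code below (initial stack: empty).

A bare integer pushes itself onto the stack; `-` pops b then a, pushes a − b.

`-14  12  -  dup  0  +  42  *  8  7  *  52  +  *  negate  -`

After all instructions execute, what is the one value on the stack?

-117962

-14    -> -14
12     -> -14 12
-      -> -26
dup    -> -26 -26
0      -> -26 -26 0
+      -> -26 -26
42     -> -26 -26 42
*      -> -26 -1092
8      -> -26 -1092 8
7      -> -26 -1092 8 7
*      -> -26 -1092 56
52     -> -26 -1092 56 52
+      -> -26 -1092 108
*      -> -26 -117936
negate -> -26 117936
-      -> -117962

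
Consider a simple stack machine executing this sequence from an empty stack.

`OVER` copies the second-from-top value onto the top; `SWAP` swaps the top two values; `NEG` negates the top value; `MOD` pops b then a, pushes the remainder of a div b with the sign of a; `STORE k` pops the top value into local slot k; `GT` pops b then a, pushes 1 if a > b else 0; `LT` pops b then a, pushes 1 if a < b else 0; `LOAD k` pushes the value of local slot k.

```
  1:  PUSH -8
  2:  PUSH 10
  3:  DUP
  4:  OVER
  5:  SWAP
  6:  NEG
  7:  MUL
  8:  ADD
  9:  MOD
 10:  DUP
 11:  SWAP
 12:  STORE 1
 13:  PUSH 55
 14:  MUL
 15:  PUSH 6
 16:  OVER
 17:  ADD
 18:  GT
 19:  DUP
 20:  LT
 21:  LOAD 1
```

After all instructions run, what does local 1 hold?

PUSH -8 : -8
PUSH 10 : -8 10
DUP     : -8 10 10
OVER    : -8 10 10 10
SWAP    : -8 10 10 10
NEG     : -8 10 10 -10
MUL     : -8 10 -100
ADD     : -8 -90
MOD     : -8
DUP     : -8 -8
SWAP    : -8 -8
STORE 1 : -8
PUSH 55 : -8 55
MUL     : -440
PUSH 6  : -440 6
OVER    : -440 6 -440
ADD     : -440 -434
GT      : 0
DUP     : 0 0
LT      : 0
LOAD 1  : 0 -8

-8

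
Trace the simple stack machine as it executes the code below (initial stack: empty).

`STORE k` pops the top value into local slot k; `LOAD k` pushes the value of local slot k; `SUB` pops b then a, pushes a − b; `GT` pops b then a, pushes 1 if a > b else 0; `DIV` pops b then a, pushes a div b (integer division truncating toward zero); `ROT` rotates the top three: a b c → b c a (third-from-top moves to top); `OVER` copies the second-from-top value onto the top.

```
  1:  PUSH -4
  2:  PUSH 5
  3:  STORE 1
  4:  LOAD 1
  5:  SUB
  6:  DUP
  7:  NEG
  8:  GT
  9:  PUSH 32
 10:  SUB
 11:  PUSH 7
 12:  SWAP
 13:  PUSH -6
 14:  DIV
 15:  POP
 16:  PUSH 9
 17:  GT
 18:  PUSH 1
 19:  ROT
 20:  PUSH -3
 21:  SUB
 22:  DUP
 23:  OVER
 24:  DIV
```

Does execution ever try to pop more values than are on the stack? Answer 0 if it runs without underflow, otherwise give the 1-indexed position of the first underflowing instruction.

19

PUSH -4 : -4
PUSH 5  : -4 5
STORE 1 : -4
LOAD 1  : -4 5
SUB     : -9
DUP     : -9 -9
NEG     : -9 9
GT      : 0
PUSH 32 : 0 32
SUB     : -32
PUSH 7  : -32 7
SWAP    : 7 -32
PUSH -6 : 7 -32 -6
DIV     : 7 5
POP     : 7
PUSH 9  : 7 9
GT      : 0
PUSH 1  : 0 1
ROT  — needs 3 operands, stack has 2 → underflow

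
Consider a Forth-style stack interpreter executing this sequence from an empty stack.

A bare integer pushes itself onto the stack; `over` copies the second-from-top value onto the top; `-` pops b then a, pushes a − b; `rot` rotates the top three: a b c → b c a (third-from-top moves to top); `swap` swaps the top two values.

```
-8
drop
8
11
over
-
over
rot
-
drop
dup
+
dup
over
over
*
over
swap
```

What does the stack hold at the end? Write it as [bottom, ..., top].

-8   -> [-8]
drop -> []
8    -> [8]
11   -> [8, 11]
over -> [8, 11, 8]
-    -> [8, 3]
over -> [8, 3, 8]
rot  -> [3, 8, 8]
-    -> [3, 0]
drop -> [3]
dup  -> [3, 3]
+    -> [6]
dup  -> [6, 6]
over -> [6, 6, 6]
over -> [6, 6, 6, 6]
*    -> [6, 6, 36]
over -> [6, 6, 36, 6]
swap -> [6, 6, 6, 36]

[6, 6, 6, 36]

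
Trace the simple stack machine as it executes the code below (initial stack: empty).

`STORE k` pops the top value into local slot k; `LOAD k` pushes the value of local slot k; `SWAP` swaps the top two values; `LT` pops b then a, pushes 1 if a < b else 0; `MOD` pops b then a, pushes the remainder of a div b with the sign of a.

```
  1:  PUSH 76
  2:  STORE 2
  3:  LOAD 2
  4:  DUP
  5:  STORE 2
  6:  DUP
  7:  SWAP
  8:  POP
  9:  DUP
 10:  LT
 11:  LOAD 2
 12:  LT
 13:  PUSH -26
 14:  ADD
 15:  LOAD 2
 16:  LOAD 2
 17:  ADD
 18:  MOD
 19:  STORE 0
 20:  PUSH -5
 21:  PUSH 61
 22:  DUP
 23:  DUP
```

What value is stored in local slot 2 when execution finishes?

76

PUSH 76  -> 76
STORE 2  -> (empty)
LOAD 2   -> 76
DUP      -> 76 76
STORE 2  -> 76
DUP      -> 76 76
SWAP     -> 76 76
POP      -> 76
DUP      -> 76 76
LT       -> 0
LOAD 2   -> 0 76
LT       -> 1
PUSH -26 -> 1 -26
ADD      -> -25
LOAD 2   -> -25 76
LOAD 2   -> -25 76 76
ADD      -> -25 152
MOD      -> -25
STORE 0  -> (empty)
PUSH -5  -> -5
PUSH 61  -> -5 61
DUP      -> -5 61 61
DUP      -> -5 61 61 61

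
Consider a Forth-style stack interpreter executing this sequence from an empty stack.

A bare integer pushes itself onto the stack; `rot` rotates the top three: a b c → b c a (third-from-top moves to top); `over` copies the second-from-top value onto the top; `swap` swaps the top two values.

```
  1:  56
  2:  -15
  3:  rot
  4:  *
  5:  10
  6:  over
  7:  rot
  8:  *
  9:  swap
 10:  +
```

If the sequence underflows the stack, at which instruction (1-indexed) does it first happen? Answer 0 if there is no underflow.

3

56   56
-15  56 -15
rot  — needs 3 operands, stack has 2 → underflow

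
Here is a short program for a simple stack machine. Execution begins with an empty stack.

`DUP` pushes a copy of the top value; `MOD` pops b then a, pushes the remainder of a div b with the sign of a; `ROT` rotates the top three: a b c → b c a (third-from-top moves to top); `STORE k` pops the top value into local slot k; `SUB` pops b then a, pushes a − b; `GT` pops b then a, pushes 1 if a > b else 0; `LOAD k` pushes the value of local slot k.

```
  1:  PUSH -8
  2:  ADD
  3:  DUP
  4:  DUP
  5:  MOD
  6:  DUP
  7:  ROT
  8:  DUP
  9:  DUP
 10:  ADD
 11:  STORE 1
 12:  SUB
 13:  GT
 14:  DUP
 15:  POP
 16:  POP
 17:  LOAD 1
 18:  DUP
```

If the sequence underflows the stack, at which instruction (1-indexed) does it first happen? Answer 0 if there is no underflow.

PUSH -8  -8
ADD  — needs 2 operands, stack has 1 → underflow

2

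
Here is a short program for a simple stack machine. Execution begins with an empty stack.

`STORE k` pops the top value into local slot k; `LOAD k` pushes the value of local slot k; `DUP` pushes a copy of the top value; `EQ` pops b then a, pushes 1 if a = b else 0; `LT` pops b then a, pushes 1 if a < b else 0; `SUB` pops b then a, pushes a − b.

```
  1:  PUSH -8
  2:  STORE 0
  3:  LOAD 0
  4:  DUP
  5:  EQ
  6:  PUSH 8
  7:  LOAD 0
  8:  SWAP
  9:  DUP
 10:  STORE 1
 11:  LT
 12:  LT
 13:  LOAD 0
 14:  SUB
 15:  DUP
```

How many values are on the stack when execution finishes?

PUSH -8  -8
STORE 0  (empty)
LOAD 0   -8
DUP      -8 -8
EQ       1
PUSH 8   1 8
LOAD 0   1 8 -8
SWAP     1 -8 8
DUP      1 -8 8 8
STORE 1  1 -8 8
LT       1 1
LT       0
LOAD 0   0 -8
SUB      8
DUP      8 8

2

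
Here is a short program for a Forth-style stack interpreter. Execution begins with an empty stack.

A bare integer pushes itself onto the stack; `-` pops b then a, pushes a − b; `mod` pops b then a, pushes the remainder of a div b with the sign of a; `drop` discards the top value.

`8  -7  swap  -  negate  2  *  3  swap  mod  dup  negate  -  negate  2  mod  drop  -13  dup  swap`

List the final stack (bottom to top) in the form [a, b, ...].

[-13, -13]

8      -> [8]
-7     -> [8, -7]
swap   -> [-7, 8]
-      -> [-15]
negate -> [15]
2      -> [15, 2]
*      -> [30]
3      -> [30, 3]
swap   -> [3, 30]
mod    -> [3]
dup    -> [3, 3]
negate -> [3, -3]
-      -> [6]
negate -> [-6]
2      -> [-6, 2]
mod    -> [0]
drop   -> []
-13    -> [-13]
dup    -> [-13, -13]
swap   -> [-13, -13]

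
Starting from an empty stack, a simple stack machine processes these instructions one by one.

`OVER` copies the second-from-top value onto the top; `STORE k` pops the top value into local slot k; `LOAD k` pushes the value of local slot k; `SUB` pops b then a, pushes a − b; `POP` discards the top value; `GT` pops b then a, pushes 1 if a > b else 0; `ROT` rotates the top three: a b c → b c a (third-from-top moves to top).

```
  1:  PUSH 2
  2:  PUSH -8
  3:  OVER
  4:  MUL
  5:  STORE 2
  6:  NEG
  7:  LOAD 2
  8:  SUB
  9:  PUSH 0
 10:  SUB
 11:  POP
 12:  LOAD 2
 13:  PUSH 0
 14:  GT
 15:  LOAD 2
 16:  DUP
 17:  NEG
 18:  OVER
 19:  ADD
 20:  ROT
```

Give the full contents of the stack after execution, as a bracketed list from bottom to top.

PUSH 2   2
PUSH -8  2 -8
OVER     2 -8 2
MUL      2 -16
STORE 2  2
NEG      -2
LOAD 2   -2 -16
SUB      14
PUSH 0   14 0
SUB      14
POP      (empty)
LOAD 2   -16
PUSH 0   -16 0
GT       0
LOAD 2   0 -16
DUP      0 -16 -16
NEG      0 -16 16
OVER     0 -16 16 -16
ADD      0 -16 0
ROT      -16 0 0

[-16, 0, 0]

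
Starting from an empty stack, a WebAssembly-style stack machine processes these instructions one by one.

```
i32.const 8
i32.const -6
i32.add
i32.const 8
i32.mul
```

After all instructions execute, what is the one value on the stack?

16

i32.const 8   [8]
i32.const -6  [8, -6]
i32.add       [2]
i32.const 8   [2, 8]
i32.mul       [16]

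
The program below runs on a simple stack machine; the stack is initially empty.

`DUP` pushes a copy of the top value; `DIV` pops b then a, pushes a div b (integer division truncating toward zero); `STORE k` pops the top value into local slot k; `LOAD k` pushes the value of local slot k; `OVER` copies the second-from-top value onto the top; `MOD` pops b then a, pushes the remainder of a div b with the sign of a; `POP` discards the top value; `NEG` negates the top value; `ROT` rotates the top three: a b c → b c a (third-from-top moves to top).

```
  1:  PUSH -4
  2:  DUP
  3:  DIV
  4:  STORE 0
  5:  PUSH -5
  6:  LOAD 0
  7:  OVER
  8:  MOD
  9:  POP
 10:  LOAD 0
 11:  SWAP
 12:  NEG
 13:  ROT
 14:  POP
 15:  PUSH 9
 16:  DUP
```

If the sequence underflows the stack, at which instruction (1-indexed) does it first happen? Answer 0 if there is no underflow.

13

PUSH -4 : [-4]
DUP     : [-4, -4]
DIV     : [1]
STORE 0 : []
PUSH -5 : [-5]
LOAD 0  : [-5, 1]
OVER    : [-5, 1, -5]
MOD     : [-5, 1]
POP     : [-5]
LOAD 0  : [-5, 1]
SWAP    : [1, -5]
NEG     : [1, 5]
ROT  — needs 3 operands, stack has 2 → underflow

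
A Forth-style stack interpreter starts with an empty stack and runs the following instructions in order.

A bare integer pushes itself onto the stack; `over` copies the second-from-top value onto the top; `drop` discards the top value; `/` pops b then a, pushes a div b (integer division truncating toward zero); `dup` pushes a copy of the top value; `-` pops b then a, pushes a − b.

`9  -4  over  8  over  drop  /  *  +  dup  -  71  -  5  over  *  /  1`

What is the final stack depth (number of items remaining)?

9     [9]
-4    [9, -4]
over  [9, -4, 9]
8     [9, -4, 9, 8]
over  [9, -4, 9, 8, 9]
drop  [9, -4, 9, 8]
/     [9, -4, 1]
*     [9, -4]
+     [5]
dup   [5, 5]
-     [0]
71    [0, 71]
-     [-71]
5     [-71, 5]
over  [-71, 5, -71]
*     [-71, -355]
/     [0]
1     [0, 1]

2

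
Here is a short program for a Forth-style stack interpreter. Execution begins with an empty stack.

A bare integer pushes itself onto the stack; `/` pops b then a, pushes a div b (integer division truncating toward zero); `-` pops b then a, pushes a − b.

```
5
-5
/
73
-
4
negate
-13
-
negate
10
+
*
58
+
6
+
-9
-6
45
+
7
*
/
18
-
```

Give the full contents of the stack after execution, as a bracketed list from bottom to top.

[-10, -18]

5      → 5
-5     → 5 -5
/      → -1
73     → -1 73
-      → -74
4      → -74 4
negate → -74 -4
-13    → -74 -4 -13
-      → -74 9
negate → -74 -9
10     → -74 -9 10
+      → -74 1
*      → -74
58     → -74 58
+      → -16
6      → -16 6
+      → -10
-9     → -10 -9
-6     → -10 -9 -6
45     → -10 -9 -6 45
+      → -10 -9 39
7      → -10 -9 39 7
*      → -10 -9 273
/      → -10 0
18     → -10 0 18
-      → -10 -18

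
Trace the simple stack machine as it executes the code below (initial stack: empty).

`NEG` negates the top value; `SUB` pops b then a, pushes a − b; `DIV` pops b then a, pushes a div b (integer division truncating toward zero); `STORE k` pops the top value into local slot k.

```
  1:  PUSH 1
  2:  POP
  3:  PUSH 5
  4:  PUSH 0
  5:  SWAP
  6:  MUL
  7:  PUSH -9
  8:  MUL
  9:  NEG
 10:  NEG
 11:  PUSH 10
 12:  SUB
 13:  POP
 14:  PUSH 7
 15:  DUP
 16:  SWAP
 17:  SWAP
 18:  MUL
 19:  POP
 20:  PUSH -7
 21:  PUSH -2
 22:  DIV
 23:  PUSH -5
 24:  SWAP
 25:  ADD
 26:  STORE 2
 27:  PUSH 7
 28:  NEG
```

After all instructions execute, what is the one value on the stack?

-7

PUSH 1  -> 1
POP     -> (empty)
PUSH 5  -> 5
PUSH 0  -> 5 0
SWAP    -> 0 5
MUL     -> 0
PUSH -9 -> 0 -9
MUL     -> 0
NEG     -> 0
NEG     -> 0
PUSH 10 -> 0 10
SUB     -> -10
POP     -> (empty)
PUSH 7  -> 7
DUP     -> 7 7
SWAP    -> 7 7
SWAP    -> 7 7
MUL     -> 49
POP     -> (empty)
PUSH -7 -> -7
PUSH -2 -> -7 -2
DIV     -> 3
PUSH -5 -> 3 -5
SWAP    -> -5 3
ADD     -> -2
STORE 2 -> (empty)
PUSH 7  -> 7
NEG     -> -7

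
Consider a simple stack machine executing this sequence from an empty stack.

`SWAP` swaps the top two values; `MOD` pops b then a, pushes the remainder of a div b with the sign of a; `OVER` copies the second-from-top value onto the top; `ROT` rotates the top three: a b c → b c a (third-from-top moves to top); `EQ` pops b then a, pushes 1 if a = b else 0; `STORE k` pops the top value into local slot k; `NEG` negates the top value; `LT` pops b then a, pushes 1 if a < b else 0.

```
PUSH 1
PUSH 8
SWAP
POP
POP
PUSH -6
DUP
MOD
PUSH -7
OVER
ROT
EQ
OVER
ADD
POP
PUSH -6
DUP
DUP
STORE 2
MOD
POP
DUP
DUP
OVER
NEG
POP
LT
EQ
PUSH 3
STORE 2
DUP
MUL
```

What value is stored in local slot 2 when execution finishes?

PUSH 1  → [1]
PUSH 8  → [1, 8]
SWAP    → [8, 1]
POP     → [8]
POP     → []
PUSH -6 → [-6]
DUP     → [-6, -6]
MOD     → [0]
PUSH -7 → [0, -7]
OVER    → [0, -7, 0]
ROT     → [-7, 0, 0]
EQ      → [-7, 1]
OVER    → [-7, 1, -7]
ADD     → [-7, -6]
POP     → [-7]
PUSH -6 → [-7, -6]
DUP     → [-7, -6, -6]
DUP     → [-7, -6, -6, -6]
STORE 2 → [-7, -6, -6]
MOD     → [-7, 0]
POP     → [-7]
DUP     → [-7, -7]
DUP     → [-7, -7, -7]
OVER    → [-7, -7, -7, -7]
NEG     → [-7, -7, -7, 7]
POP     → [-7, -7, -7]
LT      → [-7, 0]
EQ      → [0]
PUSH 3  → [0, 3]
STORE 2 → [0]
DUP     → [0, 0]
MUL     → [0]

3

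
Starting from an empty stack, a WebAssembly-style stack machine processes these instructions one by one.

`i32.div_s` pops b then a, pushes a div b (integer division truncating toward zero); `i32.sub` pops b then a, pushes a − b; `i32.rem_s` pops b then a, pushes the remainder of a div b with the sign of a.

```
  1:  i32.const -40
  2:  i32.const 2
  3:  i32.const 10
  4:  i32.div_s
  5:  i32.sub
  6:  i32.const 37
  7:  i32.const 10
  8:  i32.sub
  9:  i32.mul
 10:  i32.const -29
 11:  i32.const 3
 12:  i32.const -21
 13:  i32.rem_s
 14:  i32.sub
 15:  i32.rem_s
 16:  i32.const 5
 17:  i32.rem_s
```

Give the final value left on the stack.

i32.const -40 -> -40
i32.const 2   -> -40 2
i32.const 10  -> -40 2 10
i32.div_s     -> -40 0
i32.sub       -> -40
i32.const 37  -> -40 37
i32.const 10  -> -40 37 10
i32.sub       -> -40 27
i32.mul       -> -1080
i32.const -29 -> -1080 -29
i32.const 3   -> -1080 -29 3
i32.const -21 -> -1080 -29 3 -21
i32.rem_s     -> -1080 -29 3
i32.sub       -> -1080 -32
i32.rem_s     -> -24
i32.const 5   -> -24 5
i32.rem_s     -> -4

-4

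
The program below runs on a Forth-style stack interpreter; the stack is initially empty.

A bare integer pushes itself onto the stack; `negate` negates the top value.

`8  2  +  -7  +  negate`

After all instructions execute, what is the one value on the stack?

8      -> [8]
2      -> [8, 2]
+      -> [10]
-7     -> [10, -7]
+      -> [3]
negate -> [-3]

-3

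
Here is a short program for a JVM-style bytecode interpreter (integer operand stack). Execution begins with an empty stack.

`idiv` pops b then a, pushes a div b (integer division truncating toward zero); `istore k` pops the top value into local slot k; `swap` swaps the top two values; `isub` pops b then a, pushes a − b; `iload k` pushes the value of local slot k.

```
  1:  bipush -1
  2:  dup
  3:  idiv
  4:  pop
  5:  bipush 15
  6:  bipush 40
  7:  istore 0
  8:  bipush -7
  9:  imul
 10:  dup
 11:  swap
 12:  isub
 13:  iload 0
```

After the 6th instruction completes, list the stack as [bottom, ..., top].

[15, 40]

bipush -1 -> -1
dup       -> -1 -1
idiv      -> 1
pop       -> (empty)
bipush 15 -> 15
bipush 40 -> 15 40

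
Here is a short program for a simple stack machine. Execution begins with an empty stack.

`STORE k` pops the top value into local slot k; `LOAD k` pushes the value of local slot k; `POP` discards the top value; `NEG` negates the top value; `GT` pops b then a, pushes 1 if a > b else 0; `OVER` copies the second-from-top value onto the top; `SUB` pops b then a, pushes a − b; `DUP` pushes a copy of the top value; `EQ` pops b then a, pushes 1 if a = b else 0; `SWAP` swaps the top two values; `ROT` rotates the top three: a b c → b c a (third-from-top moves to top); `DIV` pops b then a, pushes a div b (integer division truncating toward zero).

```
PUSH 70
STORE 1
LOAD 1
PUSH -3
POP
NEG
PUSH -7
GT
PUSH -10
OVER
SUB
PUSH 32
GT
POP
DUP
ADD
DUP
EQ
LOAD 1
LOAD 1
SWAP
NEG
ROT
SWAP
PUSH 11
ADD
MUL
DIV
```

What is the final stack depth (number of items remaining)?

PUSH 70   [70]
STORE 1   []
LOAD 1    [70]
PUSH -3   [70, -3]
POP       [70]
NEG       [-70]
PUSH -7   [-70, -7]
GT        [0]
PUSH -10  [0, -10]
OVER      [0, -10, 0]
SUB       [0, -10]
PUSH 32   [0, -10, 32]
GT        [0, 0]
POP       [0]
DUP       [0, 0]
ADD       [0]
DUP       [0, 0]
EQ        [1]
LOAD 1    [1, 70]
LOAD 1    [1, 70, 70]
SWAP      [1, 70, 70]
NEG       [1, 70, -70]
ROT       [70, -70, 1]
SWAP      [70, 1, -70]
PUSH 11   [70, 1, -70, 11]
ADD       [70, 1, -59]
MUL       [70, -59]
DIV       [-1]

1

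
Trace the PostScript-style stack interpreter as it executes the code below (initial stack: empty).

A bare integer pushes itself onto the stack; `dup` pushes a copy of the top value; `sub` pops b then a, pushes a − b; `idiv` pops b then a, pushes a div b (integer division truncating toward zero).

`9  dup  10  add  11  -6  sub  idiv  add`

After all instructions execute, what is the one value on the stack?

10

9    : 9
dup  : 9 9
10   : 9 9 10
add  : 9 19
11   : 9 19 11
-6   : 9 19 11 -6
sub  : 9 19 17
idiv : 9 1
add  : 10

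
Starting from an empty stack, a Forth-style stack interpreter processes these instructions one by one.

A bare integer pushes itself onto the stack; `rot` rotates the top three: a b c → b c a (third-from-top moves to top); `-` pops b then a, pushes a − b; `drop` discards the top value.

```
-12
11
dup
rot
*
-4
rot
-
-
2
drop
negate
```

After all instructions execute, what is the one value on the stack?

-12    → [-12]
11     → [-12, 11]
dup    → [-12, 11, 11]
rot    → [11, 11, -12]
*      → [11, -132]
-4     → [11, -132, -4]
rot    → [-132, -4, 11]
-      → [-132, -15]
-      → [-117]
2      → [-117, 2]
drop   → [-117]
negate → [117]

117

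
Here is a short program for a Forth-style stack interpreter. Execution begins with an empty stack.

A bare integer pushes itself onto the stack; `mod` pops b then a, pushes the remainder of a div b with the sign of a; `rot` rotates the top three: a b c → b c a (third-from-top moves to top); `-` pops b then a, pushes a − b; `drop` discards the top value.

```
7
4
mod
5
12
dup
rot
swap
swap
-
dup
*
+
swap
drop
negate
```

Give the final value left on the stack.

-61

7      -> 7
4      -> 7 4
mod    -> 3
5      -> 3 5
12     -> 3 5 12
dup    -> 3 5 12 12
rot    -> 3 12 12 5
swap   -> 3 12 5 12
swap   -> 3 12 12 5
-      -> 3 12 7
dup    -> 3 12 7 7
*      -> 3 12 49
+      -> 3 61
swap   -> 61 3
drop   -> 61
negate -> -61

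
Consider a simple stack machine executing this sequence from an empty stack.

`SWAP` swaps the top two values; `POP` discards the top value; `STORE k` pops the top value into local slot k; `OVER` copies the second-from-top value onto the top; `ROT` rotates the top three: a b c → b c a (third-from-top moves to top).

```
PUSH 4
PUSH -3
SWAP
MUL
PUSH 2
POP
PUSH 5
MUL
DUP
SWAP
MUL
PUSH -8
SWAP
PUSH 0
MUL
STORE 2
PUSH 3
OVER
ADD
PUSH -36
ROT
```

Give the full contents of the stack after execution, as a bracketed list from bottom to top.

[-5, -36, -8]

PUSH 4   : [4]
PUSH -3  : [4, -3]
SWAP     : [-3, 4]
MUL      : [-12]
PUSH 2   : [-12, 2]
POP      : [-12]
PUSH 5   : [-12, 5]
MUL      : [-60]
DUP      : [-60, -60]
SWAP     : [-60, -60]
MUL      : [3600]
PUSH -8  : [3600, -8]
SWAP     : [-8, 3600]
PUSH 0   : [-8, 3600, 0]
MUL      : [-8, 0]
STORE 2  : [-8]
PUSH 3   : [-8, 3]
OVER     : [-8, 3, -8]
ADD      : [-8, -5]
PUSH -36 : [-8, -5, -36]
ROT      : [-5, -36, -8]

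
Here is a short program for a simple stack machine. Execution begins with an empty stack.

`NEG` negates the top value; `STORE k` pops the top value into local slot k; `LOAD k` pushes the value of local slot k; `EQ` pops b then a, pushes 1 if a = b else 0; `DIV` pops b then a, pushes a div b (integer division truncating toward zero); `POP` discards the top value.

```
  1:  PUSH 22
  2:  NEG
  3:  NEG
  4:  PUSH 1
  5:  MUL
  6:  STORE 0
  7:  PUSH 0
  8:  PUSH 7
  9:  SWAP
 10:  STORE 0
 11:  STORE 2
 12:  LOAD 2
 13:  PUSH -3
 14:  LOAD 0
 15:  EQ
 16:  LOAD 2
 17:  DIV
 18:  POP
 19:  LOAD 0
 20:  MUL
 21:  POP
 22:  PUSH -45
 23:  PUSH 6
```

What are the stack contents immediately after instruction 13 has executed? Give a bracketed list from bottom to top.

PUSH 22  22
NEG      -22
NEG      22
PUSH 1   22 1
MUL      22
STORE 0  (empty)
PUSH 0   0
PUSH 7   0 7
SWAP     7 0
STORE 0  7
STORE 2  (empty)
LOAD 2   7
PUSH -3  7 -3

[7, -3]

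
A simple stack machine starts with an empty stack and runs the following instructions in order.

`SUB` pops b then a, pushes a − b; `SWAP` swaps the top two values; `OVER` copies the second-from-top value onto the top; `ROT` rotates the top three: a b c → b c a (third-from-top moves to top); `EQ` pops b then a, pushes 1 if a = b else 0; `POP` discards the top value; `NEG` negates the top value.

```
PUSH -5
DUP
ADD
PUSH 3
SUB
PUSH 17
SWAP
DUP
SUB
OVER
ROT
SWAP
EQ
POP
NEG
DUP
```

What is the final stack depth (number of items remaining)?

2

PUSH -5 → -5
DUP     → -5 -5
ADD     → -10
PUSH 3  → -10 3
SUB     → -13
PUSH 17 → -13 17
SWAP    → 17 -13
DUP     → 17 -13 -13
SUB     → 17 0
OVER    → 17 0 17
ROT     → 0 17 17
SWAP    → 0 17 17
EQ      → 0 1
POP     → 0
NEG     → 0
DUP     → 0 0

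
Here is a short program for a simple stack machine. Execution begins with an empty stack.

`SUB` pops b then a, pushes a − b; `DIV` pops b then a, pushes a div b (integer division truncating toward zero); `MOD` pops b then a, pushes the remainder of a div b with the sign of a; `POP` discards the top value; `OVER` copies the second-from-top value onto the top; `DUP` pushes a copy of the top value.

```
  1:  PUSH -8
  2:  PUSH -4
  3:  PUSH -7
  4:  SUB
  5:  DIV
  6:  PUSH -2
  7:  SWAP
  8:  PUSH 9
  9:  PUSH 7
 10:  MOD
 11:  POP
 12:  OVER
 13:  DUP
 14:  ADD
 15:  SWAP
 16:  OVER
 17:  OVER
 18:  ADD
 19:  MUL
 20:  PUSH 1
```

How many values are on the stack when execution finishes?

PUSH -8  -8
PUSH -4  -8 -4
PUSH -7  -8 -4 -7
SUB      -8 3
DIV      -2
PUSH -2  -2 -2
SWAP     -2 -2
PUSH 9   -2 -2 9
PUSH 7   -2 -2 9 7
MOD      -2 -2 2
POP      -2 -2
OVER     -2 -2 -2
DUP      -2 -2 -2 -2
ADD      -2 -2 -4
SWAP     -2 -4 -2
OVER     -2 -4 -2 -4
OVER     -2 -4 -2 -4 -2
ADD      -2 -4 -2 -6
MUL      -2 -4 12
PUSH 1   -2 -4 12 1

4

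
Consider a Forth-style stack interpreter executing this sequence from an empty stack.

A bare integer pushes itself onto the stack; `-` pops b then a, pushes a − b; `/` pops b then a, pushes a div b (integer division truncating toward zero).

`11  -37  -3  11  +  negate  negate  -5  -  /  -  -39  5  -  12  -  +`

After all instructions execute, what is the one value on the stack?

11     → 11
-37    → 11 -37
-3     → 11 -37 -3
11     → 11 -37 -3 11
+      → 11 -37 8
negate → 11 -37 -8
negate → 11 -37 8
-5     → 11 -37 8 -5
-      → 11 -37 13
/      → 11 -2
-      → 13
-39    → 13 -39
5      → 13 -39 5
-      → 13 -44
12     → 13 -44 12
-      → 13 -56
+      → -43

-43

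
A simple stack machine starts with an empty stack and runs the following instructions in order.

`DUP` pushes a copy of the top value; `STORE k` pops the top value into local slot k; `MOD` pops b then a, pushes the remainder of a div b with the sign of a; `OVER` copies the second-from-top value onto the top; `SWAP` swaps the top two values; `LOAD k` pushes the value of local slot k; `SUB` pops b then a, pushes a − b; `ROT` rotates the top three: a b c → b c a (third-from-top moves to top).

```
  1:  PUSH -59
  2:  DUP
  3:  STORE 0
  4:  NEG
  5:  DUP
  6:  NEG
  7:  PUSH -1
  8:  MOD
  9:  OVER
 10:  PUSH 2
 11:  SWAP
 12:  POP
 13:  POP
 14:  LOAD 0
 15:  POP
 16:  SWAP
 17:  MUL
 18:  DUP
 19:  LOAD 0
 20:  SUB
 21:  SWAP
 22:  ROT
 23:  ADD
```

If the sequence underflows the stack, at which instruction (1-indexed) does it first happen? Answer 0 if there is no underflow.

PUSH -59 : -59
DUP      : -59 -59
STORE 0  : -59
NEG      : 59
DUP      : 59 59
NEG      : 59 -59
PUSH -1  : 59 -59 -1
MOD      : 59 0
OVER     : 59 0 59
PUSH 2   : 59 0 59 2
SWAP     : 59 0 2 59
POP      : 59 0 2
POP      : 59 0
LOAD 0   : 59 0 -59
POP      : 59 0
SWAP     : 0 59
MUL      : 0
DUP      : 0 0
LOAD 0   : 0 0 -59
SUB      : 0 59
SWAP     : 59 0
ROT  — needs 3 operands, stack has 2 → underflow

22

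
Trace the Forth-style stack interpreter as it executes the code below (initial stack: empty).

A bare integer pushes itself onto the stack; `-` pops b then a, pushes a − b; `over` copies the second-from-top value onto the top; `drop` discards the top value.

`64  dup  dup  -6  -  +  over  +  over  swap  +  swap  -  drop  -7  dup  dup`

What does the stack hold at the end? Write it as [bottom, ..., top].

64    64
dup   64 64
dup   64 64 64
-6    64 64 64 -6
-     64 64 70
+     64 134
over  64 134 64
+     64 198
over  64 198 64
swap  64 64 198
+     64 262
swap  262 64
-     198
drop  (empty)
-7    -7
dup   -7 -7
dup   -7 -7 -7

[-7, -7, -7]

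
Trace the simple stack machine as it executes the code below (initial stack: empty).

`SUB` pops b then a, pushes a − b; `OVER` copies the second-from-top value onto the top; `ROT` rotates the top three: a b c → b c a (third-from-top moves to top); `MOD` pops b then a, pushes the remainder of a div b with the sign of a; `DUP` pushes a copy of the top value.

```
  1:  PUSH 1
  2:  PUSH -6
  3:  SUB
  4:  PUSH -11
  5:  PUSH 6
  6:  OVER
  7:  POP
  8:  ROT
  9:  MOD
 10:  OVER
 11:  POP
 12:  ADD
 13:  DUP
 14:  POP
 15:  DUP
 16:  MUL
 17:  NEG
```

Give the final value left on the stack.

PUSH 1   -> [1]
PUSH -6  -> [1, -6]
SUB      -> [7]
PUSH -11 -> [7, -11]
PUSH 6   -> [7, -11, 6]
OVER     -> [7, -11, 6, -11]
POP      -> [7, -11, 6]
ROT      -> [-11, 6, 7]
MOD      -> [-11, 6]
OVER     -> [-11, 6, -11]
POP      -> [-11, 6]
ADD      -> [-5]
DUP      -> [-5, -5]
POP      -> [-5]
DUP      -> [-5, -5]
MUL      -> [25]
NEG      -> [-25]

-25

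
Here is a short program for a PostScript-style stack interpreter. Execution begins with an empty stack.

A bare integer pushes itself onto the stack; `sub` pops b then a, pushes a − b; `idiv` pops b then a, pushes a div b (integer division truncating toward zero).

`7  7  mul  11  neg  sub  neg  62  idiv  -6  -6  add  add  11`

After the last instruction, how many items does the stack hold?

2

7    -> 7
7    -> 7 7
mul  -> 49
11   -> 49 11
neg  -> 49 -11
sub  -> 60
neg  -> -60
62   -> -60 62
idiv -> 0
-6   -> 0 -6
-6   -> 0 -6 -6
add  -> 0 -12
add  -> -12
11   -> -12 11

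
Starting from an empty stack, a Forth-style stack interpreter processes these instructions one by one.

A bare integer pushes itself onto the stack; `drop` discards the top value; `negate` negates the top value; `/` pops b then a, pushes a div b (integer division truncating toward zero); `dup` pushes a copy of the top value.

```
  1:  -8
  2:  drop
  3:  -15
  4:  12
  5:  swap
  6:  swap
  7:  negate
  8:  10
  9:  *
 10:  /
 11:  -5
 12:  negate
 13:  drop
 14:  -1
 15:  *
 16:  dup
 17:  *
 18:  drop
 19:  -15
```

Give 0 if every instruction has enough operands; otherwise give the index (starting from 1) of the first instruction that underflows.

0

-8      [-8]
drop    []
-15     [-15]
12      [-15, 12]
swap    [12, -15]
swap    [-15, 12]
negate  [-15, -12]
10      [-15, -12, 10]
*       [-15, -120]
/       [0]
-5      [0, -5]
negate  [0, 5]
drop    [0]
-1      [0, -1]
*       [0]
dup     [0, 0]
*       [0]
drop    []
-15     [-15]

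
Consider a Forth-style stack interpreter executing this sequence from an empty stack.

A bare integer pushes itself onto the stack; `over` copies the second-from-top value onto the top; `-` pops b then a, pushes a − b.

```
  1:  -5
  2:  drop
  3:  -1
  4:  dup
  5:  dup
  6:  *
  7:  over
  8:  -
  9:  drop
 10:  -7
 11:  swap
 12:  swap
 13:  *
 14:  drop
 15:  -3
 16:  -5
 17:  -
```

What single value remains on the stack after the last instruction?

-5   -> [-5]
drop -> []
-1   -> [-1]
dup  -> [-1, -1]
dup  -> [-1, -1, -1]
*    -> [-1, 1]
over -> [-1, 1, -1]
-    -> [-1, 2]
drop -> [-1]
-7   -> [-1, -7]
swap -> [-7, -1]
swap -> [-1, -7]
*    -> [7]
drop -> []
-3   -> [-3]
-5   -> [-3, -5]
-    -> [2]

2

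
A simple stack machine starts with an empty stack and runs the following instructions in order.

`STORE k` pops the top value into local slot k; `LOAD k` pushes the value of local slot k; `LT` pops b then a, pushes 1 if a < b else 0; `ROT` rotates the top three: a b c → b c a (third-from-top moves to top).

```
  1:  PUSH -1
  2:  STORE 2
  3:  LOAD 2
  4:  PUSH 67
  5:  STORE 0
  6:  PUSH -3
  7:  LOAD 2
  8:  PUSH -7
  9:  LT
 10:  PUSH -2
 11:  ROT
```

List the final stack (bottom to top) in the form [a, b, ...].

[-1, 0, -2, -3]

PUSH -1 : -1
STORE 2 : (empty)
LOAD 2  : -1
PUSH 67 : -1 67
STORE 0 : -1
PUSH -3 : -1 -3
LOAD 2  : -1 -3 -1
PUSH -7 : -1 -3 -1 -7
LT      : -1 -3 0
PUSH -2 : -1 -3 0 -2
ROT     : -1 0 -2 -3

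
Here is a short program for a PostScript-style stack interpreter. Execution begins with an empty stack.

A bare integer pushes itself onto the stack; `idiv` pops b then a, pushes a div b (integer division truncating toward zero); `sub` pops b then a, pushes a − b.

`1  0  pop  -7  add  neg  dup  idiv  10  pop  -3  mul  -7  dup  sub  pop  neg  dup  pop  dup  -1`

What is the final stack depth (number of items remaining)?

1    -> [1]
0    -> [1, 0]
pop  -> [1]
-7   -> [1, -7]
add  -> [-6]
neg  -> [6]
dup  -> [6, 6]
idiv -> [1]
10   -> [1, 10]
pop  -> [1]
-3   -> [1, -3]
mul  -> [-3]
-7   -> [-3, -7]
dup  -> [-3, -7, -7]
sub  -> [-3, 0]
pop  -> [-3]
neg  -> [3]
dup  -> [3, 3]
pop  -> [3]
dup  -> [3, 3]
-1   -> [3, 3, -1]

3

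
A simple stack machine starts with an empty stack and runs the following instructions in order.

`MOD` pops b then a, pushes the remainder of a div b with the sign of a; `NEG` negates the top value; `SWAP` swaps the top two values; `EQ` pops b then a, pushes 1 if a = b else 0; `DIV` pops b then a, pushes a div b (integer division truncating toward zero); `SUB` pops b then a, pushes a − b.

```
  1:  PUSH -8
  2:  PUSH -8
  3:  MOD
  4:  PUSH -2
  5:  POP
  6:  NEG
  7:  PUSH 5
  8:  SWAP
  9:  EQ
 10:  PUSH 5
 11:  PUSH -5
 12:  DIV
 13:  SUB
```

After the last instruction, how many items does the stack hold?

PUSH -8 -> -8
PUSH -8 -> -8 -8
MOD     -> 0
PUSH -2 -> 0 -2
POP     -> 0
NEG     -> 0
PUSH 5  -> 0 5
SWAP    -> 5 0
EQ      -> 0
PUSH 5  -> 0 5
PUSH -5 -> 0 5 -5
DIV     -> 0 -1
SUB     -> 1

1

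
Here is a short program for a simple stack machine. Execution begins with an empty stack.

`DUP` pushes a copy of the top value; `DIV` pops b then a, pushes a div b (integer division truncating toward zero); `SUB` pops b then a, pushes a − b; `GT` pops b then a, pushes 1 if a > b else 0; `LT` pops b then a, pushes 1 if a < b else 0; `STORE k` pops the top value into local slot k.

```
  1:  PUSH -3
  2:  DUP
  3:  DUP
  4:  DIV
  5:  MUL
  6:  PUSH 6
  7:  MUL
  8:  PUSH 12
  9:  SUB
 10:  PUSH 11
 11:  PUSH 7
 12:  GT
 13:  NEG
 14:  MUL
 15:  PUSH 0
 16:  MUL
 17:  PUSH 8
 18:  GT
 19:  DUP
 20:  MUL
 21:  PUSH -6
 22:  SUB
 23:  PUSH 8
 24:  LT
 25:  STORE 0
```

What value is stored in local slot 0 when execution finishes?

1

PUSH -3  [-3]
DUP      [-3, -3]
DUP      [-3, -3, -3]
DIV      [-3, 1]
MUL      [-3]
PUSH 6   [-3, 6]
MUL      [-18]
PUSH 12  [-18, 12]
SUB      [-30]
PUSH 11  [-30, 11]
PUSH 7   [-30, 11, 7]
GT       [-30, 1]
NEG      [-30, -1]
MUL      [30]
PUSH 0   [30, 0]
MUL      [0]
PUSH 8   [0, 8]
GT       [0]
DUP      [0, 0]
MUL      [0]
PUSH -6  [0, -6]
SUB      [6]
PUSH 8   [6, 8]
LT       [1]
STORE 0  []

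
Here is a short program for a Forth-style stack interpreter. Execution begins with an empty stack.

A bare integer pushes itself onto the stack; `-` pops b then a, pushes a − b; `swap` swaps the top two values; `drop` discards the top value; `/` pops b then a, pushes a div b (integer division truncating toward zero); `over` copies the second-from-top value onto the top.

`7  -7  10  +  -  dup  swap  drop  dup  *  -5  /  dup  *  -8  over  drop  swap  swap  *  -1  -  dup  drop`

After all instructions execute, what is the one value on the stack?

-71

7     [7]
-7    [7, -7]
10    [7, -7, 10]
+     [7, 3]
-     [4]
dup   [4, 4]
swap  [4, 4]
drop  [4]
dup   [4, 4]
*     [16]
-5    [16, -5]
/     [-3]
dup   [-3, -3]
*     [9]
-8    [9, -8]
over  [9, -8, 9]
drop  [9, -8]
swap  [-8, 9]
swap  [9, -8]
*     [-72]
-1    [-72, -1]
-     [-71]
dup   [-71, -71]
drop  [-71]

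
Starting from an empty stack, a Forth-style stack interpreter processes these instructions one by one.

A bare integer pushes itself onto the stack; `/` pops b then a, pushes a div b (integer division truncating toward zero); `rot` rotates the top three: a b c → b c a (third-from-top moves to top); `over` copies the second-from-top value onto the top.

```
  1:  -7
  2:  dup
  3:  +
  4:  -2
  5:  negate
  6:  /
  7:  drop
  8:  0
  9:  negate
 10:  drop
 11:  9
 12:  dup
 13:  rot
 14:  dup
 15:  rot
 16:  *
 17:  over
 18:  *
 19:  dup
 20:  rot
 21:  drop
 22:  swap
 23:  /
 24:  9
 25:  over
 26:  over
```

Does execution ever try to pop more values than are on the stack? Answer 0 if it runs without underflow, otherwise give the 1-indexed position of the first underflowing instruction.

-7     : -7
dup    : -7 -7
+      : -14
-2     : -14 -2
negate : -14 2
/      : -7
drop   : (empty)
0      : 0
negate : 0
drop   : (empty)
9      : 9
dup    : 9 9
rot  — needs 3 operands, stack has 2 → underflow

13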